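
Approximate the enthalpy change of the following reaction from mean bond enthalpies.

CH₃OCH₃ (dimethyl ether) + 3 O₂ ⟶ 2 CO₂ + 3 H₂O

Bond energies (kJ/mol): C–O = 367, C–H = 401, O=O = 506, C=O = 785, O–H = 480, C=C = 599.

Bonds broken (reactants):
  C–H: 6 × 401 = 2406
  C–O: 2 × 367 = 734
  O=O: 3 × 506 = 1518
  Σ(broken) = 4658 kJ
Bonds formed (products):
  C=O: 4 × 785 = 3140
  O–H: 6 × 480 = 2880
  Σ(formed) = 6020 kJ
ΔH = Σ(broken) − Σ(formed) = 4658 − 6020 = −1362 kJ

ΔH ≈ −1362 kJ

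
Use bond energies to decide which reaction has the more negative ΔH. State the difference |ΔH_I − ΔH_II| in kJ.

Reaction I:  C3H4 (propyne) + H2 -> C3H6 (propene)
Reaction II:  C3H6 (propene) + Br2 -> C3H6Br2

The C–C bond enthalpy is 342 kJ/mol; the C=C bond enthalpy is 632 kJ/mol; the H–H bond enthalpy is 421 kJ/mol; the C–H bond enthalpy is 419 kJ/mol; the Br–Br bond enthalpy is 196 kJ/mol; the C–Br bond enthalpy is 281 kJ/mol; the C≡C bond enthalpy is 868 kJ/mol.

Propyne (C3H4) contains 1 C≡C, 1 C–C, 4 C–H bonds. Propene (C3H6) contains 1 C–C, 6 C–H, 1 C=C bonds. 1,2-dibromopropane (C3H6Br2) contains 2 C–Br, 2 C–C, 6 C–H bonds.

Reaction I:
  Bonds broken (reactants):
    C≡C: 1 × 868 = 868
    C–C: 1 × 342 = 342
    C–H: 4 × 419 = 1676
    H–H: 1 × 421 = 421
    Σ(broken) = 3307 kJ
  Bonds formed (products):
    C–C: 1 × 342 = 342
    C–H: 6 × 419 = 2514
    C=C: 1 × 632 = 632
    Σ(formed) = 3488 kJ
  ΔH_I = 3307 − 3488 = −181 kJ
Reaction II:
  Bonds broken (reactants):
    Br–Br: 1 × 196 = 196
    C–C: 1 × 342 = 342
    C–H: 6 × 419 = 2514
    C=C: 1 × 632 = 632
    Σ(broken) = 3684 kJ
  Bonds formed (products):
    C–Br: 2 × 281 = 562
    C–C: 2 × 342 = 684
    C–H: 6 × 419 = 2514
    Σ(formed) = 3760 kJ
  ΔH_II = 3684 − 3760 = −76 kJ
ΔH_I − ΔH_II = −105 kJ, so reaction I has the more negative ΔH; |ΔH_I − ΔH_II| = 105 kJ.

Reaction I, by 105 kJ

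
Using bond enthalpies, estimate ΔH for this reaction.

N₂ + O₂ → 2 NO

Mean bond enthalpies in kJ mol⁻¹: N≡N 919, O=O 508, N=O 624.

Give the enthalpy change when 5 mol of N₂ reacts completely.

ΔH = +895 kJ

Bonds broken (reactants):
  N≡N: 1 × 919 = 919
  O=O: 1 × 508 = 508
  Σ(broken) = 1427 kJ
Bonds formed (products):
  N=O: 2 × 624 = 1248
  Σ(formed) = 1248 kJ
ΔH = Σ(broken) − Σ(formed) = 1427 − 1248 = +179 kJ
For 5× the reaction as written: 5 × (+179) = +895 kJ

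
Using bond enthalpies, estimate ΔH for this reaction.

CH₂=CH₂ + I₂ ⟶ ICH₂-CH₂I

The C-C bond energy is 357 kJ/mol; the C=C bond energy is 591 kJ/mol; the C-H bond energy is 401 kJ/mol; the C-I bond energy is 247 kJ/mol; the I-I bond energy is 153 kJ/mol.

Bonds broken (reactants):
  C-H: 4 × 401 = 1604
  C=C: 1 × 591 = 591
  I-I: 1 × 153 = 153
  Σ(broken) = 2348 kJ
Bonds formed (products):
  C-C: 1 × 357 = 357
  C-H: 4 × 401 = 1604
  C-I: 2 × 247 = 494
  Σ(formed) = 2455 kJ
ΔH = Σ(broken) − Σ(formed) = 2348 − 2455 = −107 kJ

ΔH ≈ −107 kJ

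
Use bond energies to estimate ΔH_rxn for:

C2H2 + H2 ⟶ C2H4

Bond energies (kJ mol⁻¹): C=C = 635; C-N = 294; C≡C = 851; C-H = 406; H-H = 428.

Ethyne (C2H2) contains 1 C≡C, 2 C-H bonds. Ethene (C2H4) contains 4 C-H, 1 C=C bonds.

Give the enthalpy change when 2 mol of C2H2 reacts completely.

ΔH = −336 kJ

Bonds broken (reactants):
  C≡C: 1 × 851 = 851
  C-H: 2 × 406 = 812
  H-H: 1 × 428 = 428
  Σ(broken) = 2091 kJ
Bonds formed (products):
  C-H: 4 × 406 = 1624
  C=C: 1 × 635 = 635
  Σ(formed) = 2259 kJ
ΔH = Σ(broken) − Σ(formed) = 2091 − 2259 = −168 kJ
For 2× the reaction as written: 2 × (−168) = −336 kJ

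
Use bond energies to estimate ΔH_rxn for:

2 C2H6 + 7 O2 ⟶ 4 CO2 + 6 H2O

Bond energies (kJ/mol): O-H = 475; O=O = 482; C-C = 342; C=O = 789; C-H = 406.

ΔH ≈ −3082 kJ

Bonds broken (reactants):
  C-C: 2 × 342 = 684
  C-H: 12 × 406 = 4872
  O=O: 7 × 482 = 3374
  Σ(broken) = 8930 kJ
Bonds formed (products):
  C=O: 8 × 789 = 6312
  O-H: 12 × 475 = 5700
  Σ(formed) = 12012 kJ
ΔH = Σ(broken) − Σ(formed) = 8930 − 12012 = −3082 kJ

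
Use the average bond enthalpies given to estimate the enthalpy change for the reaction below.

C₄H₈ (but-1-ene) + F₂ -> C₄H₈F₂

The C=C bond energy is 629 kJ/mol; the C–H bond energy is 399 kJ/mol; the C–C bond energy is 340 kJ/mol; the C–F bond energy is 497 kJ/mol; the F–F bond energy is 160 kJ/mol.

Bonds broken (reactants):
  C–C: 2 × 340 = 680
  C–H: 8 × 399 = 3192
  C=C: 1 × 629 = 629
  F–F: 1 × 160 = 160
  Σ(broken) = 4661 kJ
Bonds formed (products):
  C–C: 3 × 340 = 1020
  C–F: 2 × 497 = 994
  C–H: 8 × 399 = 3192
  Σ(formed) = 5206 kJ
ΔH = Σ(broken) − Σ(formed) = 4661 − 5206 = −545 kJ

ΔH ≈ −545 kJ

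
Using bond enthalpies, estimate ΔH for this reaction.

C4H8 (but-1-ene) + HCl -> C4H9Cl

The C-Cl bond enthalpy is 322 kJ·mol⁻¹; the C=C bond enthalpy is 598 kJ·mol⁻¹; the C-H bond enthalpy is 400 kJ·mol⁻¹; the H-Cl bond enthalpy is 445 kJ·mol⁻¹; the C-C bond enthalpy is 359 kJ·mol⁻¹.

Bonds broken (reactants):
  C-C: 2 × 359 = 718
  C-H: 8 × 400 = 3200
  C=C: 1 × 598 = 598
  H-Cl: 1 × 445 = 445
  Σ(broken) = 4961 kJ
Bonds formed (products):
  C-C: 3 × 359 = 1077
  C-Cl: 1 × 322 = 322
  C-H: 9 × 400 = 3600
  Σ(formed) = 4999 kJ
ΔH = Σ(broken) − Σ(formed) = 4961 − 4999 = −38 kJ

ΔH ≈ −38 kJ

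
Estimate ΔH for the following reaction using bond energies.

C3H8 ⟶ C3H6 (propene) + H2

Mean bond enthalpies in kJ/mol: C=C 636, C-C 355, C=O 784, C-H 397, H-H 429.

Bonds broken (reactants):
  C-C: 2 × 355 = 710
  C-H: 8 × 397 = 3176
  Σ(broken) = 3886 kJ
Bonds formed (products):
  C-C: 1 × 355 = 355
  C-H: 6 × 397 = 2382
  C=C: 1 × 636 = 636
  H-H: 1 × 429 = 429
  Σ(formed) = 3802 kJ
ΔH = Σ(broken) − Σ(formed) = 3886 − 3802 = +84 kJ

ΔH ≈ +84 kJ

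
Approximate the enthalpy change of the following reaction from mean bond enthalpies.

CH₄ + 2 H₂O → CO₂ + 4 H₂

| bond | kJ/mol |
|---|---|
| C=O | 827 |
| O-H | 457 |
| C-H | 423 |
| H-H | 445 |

ΔH ≈ +86 kJ

Bonds broken (reactants):
  C-H: 4 × 423 = 1692
  O-H: 4 × 457 = 1828
  Σ(broken) = 3520 kJ
Bonds formed (products):
  C=O: 2 × 827 = 1654
  H-H: 4 × 445 = 1780
  Σ(formed) = 3434 kJ
ΔH = Σ(broken) − Σ(formed) = 3520 − 3434 = +86 kJ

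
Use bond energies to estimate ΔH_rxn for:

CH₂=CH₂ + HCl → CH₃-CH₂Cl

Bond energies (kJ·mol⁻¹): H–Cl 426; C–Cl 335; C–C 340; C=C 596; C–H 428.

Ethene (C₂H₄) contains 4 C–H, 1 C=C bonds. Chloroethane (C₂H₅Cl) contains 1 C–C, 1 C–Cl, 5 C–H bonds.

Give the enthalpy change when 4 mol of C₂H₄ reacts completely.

ΔH = −324 kJ

Bonds broken (reactants):
  C–H: 4 × 428 = 1712
  C=C: 1 × 596 = 596
  H–Cl: 1 × 426 = 426
  Σ(broken) = 2734 kJ
Bonds formed (products):
  C–C: 1 × 340 = 340
  C–Cl: 1 × 335 = 335
  C–H: 5 × 428 = 2140
  Σ(formed) = 2815 kJ
ΔH = Σ(broken) − Σ(formed) = 2734 − 2815 = −81 kJ
For 4× the reaction as written: 4 × (−81) = −324 kJ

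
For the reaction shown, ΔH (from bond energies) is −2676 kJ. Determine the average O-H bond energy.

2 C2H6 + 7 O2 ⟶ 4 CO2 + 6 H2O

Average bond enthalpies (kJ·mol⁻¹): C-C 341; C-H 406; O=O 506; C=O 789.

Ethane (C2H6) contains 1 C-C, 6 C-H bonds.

Let D be the O-H bond energy.
Σ(broken) = 2×341 + 12×406 + 7×506 = 9096
Σ(formed) = 8×789 + 12×D = 6312 + 12D
ΔH = Σ(broken) − Σ(formed) = (9096) − (6312 + 12D) = +2784 − 12D
Setting this equal to −2676 kJ gives 12D = 5460, so D = 455 kJ/mol.

D(O-H) ≈ 455 kJ/mol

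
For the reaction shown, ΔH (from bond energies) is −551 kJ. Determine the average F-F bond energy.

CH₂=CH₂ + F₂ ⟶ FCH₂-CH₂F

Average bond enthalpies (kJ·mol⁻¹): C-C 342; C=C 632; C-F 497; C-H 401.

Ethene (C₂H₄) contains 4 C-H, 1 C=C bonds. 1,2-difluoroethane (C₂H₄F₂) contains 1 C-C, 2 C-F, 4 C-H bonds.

D(F-F) ≈ 153 kJ/mol

Let D be the F-F bond energy.
Σ(broken) = 4×401 + 1×632 + 1×D = 2236 + D
Σ(formed) = 1×342 + 2×497 + 4×401 = 2940
ΔH = Σ(broken) − Σ(formed) = (2236 + D) − (2940) = −704 + D
Setting this equal to −551 kJ gives D = 153 kJ/mol.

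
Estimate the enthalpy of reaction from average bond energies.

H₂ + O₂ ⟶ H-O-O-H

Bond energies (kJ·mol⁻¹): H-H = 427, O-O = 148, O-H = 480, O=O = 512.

Bonds broken (reactants):
  H-H: 1 × 427 = 427
  O=O: 1 × 512 = 512
  Σ(broken) = 939 kJ
Bonds formed (products):
  O-H: 2 × 480 = 960
  O-O: 1 × 148 = 148
  Σ(formed) = 1108 kJ
ΔH = Σ(broken) − Σ(formed) = 939 − 1108 = −169 kJ

ΔH ≈ −169 kJ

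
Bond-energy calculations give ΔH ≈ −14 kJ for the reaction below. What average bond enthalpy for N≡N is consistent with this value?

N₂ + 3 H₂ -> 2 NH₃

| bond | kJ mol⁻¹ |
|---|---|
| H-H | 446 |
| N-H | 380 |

D(N≡N) ≈ 928 kJ/mol

Let D be the N≡N bond energy.
Σ(broken) = 3×446 + 1×D = 1338 + D
Σ(formed) = 6×380 = 2280
ΔH = Σ(broken) − Σ(formed) = (1338 + D) − (2280) = −942 + D
Setting this equal to −14 kJ gives D = 928 kJ/mol.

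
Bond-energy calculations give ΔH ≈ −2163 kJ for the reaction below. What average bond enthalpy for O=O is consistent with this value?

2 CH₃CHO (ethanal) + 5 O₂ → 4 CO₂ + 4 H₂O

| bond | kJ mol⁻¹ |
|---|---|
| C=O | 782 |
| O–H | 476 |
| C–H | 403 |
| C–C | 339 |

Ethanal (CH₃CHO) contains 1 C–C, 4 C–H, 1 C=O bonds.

D(O=O) ≈ 487 kJ/mol

Let D be the O=O bond energy.
Σ(broken) = 2×339 + 8×403 + 2×782 + 5×D = 5466 + 5D
Σ(formed) = 8×782 + 8×476 = 10064
ΔH = Σ(broken) − Σ(formed) = (5466 + 5D) − (10064) = −4598 + 5D
Setting this equal to −2163 kJ gives 5D = 2435, so D = 487 kJ/mol.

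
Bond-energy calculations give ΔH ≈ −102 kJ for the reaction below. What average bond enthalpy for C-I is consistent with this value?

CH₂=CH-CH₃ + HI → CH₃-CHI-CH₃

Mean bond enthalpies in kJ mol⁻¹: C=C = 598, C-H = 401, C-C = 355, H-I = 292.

D(C-I) ≈ 236 kJ/mol

Let D be the C-I bond energy.
Σ(broken) = 1×355 + 6×401 + 1×598 + 1×292 = 3651
Σ(formed) = 2×355 + 7×401 + 1×D = 3517 + D
ΔH = Σ(broken) − Σ(formed) = (3651) − (3517 + D) = +134 − D
Setting this equal to −102 kJ gives D = 236 kJ/mol.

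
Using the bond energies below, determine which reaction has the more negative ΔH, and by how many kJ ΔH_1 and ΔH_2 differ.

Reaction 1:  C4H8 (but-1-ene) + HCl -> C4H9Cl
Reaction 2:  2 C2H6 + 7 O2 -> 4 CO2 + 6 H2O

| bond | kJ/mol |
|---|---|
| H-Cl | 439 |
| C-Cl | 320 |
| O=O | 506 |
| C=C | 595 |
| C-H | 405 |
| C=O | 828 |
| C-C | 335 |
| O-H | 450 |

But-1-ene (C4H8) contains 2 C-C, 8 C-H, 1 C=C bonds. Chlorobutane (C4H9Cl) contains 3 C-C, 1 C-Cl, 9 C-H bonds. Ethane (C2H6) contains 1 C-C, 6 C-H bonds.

Reaction 1:
  Bonds broken (reactants):
    C-C: 2 × 335 = 670
    C-H: 8 × 405 = 3240
    C=C: 1 × 595 = 595
    H-Cl: 1 × 439 = 439
    Σ(broken) = 4944 kJ
  Bonds formed (products):
    C-C: 3 × 335 = 1005
    C-Cl: 1 × 320 = 320
    C-H: 9 × 405 = 3645
    Σ(formed) = 4970 kJ
  ΔH_1 = 4944 − 4970 = −26 kJ
Reaction 2:
  Bonds broken (reactants):
    C-C: 2 × 335 = 670
    C-H: 12 × 405 = 4860
    O=O: 7 × 506 = 3542
    Σ(broken) = 9072 kJ
  Bonds formed (products):
    C=O: 8 × 828 = 6624
    O-H: 12 × 450 = 5400
    Σ(formed) = 12024 kJ
  ΔH_2 = 9072 − 12024 = −2952 kJ
ΔH_1 − ΔH_2 = +2926 kJ, so reaction 2 has the more negative ΔH; |ΔH_1 − ΔH_2| = 2926 kJ.

Reaction 2, by 2926 kJ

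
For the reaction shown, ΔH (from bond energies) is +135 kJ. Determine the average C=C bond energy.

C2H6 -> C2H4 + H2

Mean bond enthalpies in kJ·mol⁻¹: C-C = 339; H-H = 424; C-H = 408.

D(C=C) ≈ 596 kJ/mol

Let D be the C=C bond energy.
Σ(broken) = 1×339 + 6×408 = 2787
Σ(formed) = 4×408 + 1×D + 1×424 = 2056 + D
ΔH = Σ(broken) − Σ(formed) = (2787) − (2056 + D) = +731 − D
Setting this equal to +135 kJ gives D = 596 kJ/mol.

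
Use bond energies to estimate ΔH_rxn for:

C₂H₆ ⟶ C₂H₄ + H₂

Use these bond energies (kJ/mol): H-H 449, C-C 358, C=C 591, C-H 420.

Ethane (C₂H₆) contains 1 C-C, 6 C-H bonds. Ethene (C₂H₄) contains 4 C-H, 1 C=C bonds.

ΔH ≈ +158 kJ

Bonds broken (reactants):
  C-C: 1 × 358 = 358
  C-H: 6 × 420 = 2520
  Σ(broken) = 2878 kJ
Bonds formed (products):
  C-H: 4 × 420 = 1680
  C=C: 1 × 591 = 591
  H-H: 1 × 449 = 449
  Σ(formed) = 2720 kJ
ΔH = Σ(broken) − Σ(formed) = 2878 − 2720 = +158 kJ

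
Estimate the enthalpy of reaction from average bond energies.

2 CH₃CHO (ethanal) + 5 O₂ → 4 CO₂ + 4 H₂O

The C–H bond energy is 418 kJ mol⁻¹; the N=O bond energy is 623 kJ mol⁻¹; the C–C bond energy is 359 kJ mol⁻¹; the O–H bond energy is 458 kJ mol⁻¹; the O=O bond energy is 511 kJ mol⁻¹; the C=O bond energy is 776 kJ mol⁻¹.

ΔH ≈ −1703 kJ

Bonds broken (reactants):
  C–C: 2 × 359 = 718
  C–H: 8 × 418 = 3344
  C=O: 2 × 776 = 1552
  O=O: 5 × 511 = 2555
  Σ(broken) = 8169 kJ
Bonds formed (products):
  C=O: 8 × 776 = 6208
  O–H: 8 × 458 = 3664
  Σ(formed) = 9872 kJ
ΔH = Σ(broken) − Σ(formed) = 8169 − 9872 = −1703 kJ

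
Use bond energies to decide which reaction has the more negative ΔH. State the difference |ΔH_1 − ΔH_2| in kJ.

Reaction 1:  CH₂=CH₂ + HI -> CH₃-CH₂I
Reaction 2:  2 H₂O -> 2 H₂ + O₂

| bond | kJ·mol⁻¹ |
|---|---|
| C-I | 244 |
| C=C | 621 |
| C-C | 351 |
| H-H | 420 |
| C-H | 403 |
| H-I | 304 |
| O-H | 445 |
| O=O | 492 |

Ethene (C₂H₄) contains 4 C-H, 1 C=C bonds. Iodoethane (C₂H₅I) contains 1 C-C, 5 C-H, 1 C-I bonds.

Reaction 1, by 521 kJ

Reaction 1:
  Bonds broken (reactants):
    C-H: 4 × 403 = 1612
    C=C: 1 × 621 = 621
    H-I: 1 × 304 = 304
    Σ(broken) = 2537 kJ
  Bonds formed (products):
    C-C: 1 × 351 = 351
    C-H: 5 × 403 = 2015
    C-I: 1 × 244 = 244
    Σ(formed) = 2610 kJ
  ΔH_1 = 2537 − 2610 = −73 kJ
Reaction 2:
  Bonds broken (reactants):
    O-H: 4 × 445 = 1780
    Σ(broken) = 1780 kJ
  Bonds formed (products):
    H-H: 2 × 420 = 840
    O=O: 1 × 492 = 492
    Σ(formed) = 1332 kJ
  ΔH_2 = 1780 − 1332 = +448 kJ
ΔH_1 − ΔH_2 = −521 kJ, so reaction 1 has the more negative ΔH; |ΔH_1 − ΔH_2| = 521 kJ.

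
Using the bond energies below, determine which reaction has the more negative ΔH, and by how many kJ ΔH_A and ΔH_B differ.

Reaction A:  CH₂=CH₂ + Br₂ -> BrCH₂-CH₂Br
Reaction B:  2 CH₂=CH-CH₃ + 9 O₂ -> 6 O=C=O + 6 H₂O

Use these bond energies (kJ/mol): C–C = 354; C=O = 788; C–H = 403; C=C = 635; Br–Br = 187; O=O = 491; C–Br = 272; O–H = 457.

Reaction A:
  Bonds broken (reactants):
    Br–Br: 1 × 187 = 187
    C–H: 4 × 403 = 1612
    C=C: 1 × 635 = 635
    Σ(broken) = 2434 kJ
  Bonds formed (products):
    C–Br: 2 × 272 = 544
    C–C: 1 × 354 = 354
    C–H: 4 × 403 = 1612
    Σ(formed) = 2510 kJ
  ΔH_A = 2434 − 2510 = −76 kJ
Reaction B:
  Bonds broken (reactants):
    C–C: 2 × 354 = 708
    C–H: 12 × 403 = 4836
    C=C: 2 × 635 = 1270
    O=O: 9 × 491 = 4419
    Σ(broken) = 11233 kJ
  Bonds formed (products):
    C=O: 12 × 788 = 9456
    O–H: 12 × 457 = 5484
    Σ(formed) = 14940 kJ
  ΔH_B = 11233 − 14940 = −3707 kJ
ΔH_A − ΔH_B = +3631 kJ, so reaction B has the more negative ΔH; |ΔH_A − ΔH_B| = 3631 kJ.

Reaction B, by 3631 kJ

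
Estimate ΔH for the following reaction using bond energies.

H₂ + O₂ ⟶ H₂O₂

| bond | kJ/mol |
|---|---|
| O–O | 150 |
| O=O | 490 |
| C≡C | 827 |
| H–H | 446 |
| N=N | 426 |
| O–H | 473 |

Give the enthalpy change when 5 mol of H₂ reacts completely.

ΔH = −800 kJ

Bonds broken (reactants):
  H–H: 1 × 446 = 446
  O=O: 1 × 490 = 490
  Σ(broken) = 936 kJ
Bonds formed (products):
  O–H: 2 × 473 = 946
  O–O: 1 × 150 = 150
  Σ(formed) = 1096 kJ
ΔH = Σ(broken) − Σ(formed) = 936 − 1096 = −160 kJ
For 5× the reaction as written: 5 × (−160) = −800 kJ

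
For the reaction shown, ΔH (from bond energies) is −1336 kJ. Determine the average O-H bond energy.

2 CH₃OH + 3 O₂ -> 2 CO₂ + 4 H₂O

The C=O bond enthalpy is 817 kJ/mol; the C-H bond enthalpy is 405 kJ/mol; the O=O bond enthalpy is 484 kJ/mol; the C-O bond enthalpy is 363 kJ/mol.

Let D be the O-H bond energy.
Σ(broken) = 6×405 + 2×363 + 2×D + 3×484 = 4608 + 2D
Σ(formed) = 4×817 + 8×D = 3268 + 8D
ΔH = Σ(broken) − Σ(formed) = (4608 + 2D) − (3268 + 8D) = +1340 − 6D
Setting this equal to −1336 kJ gives 6D = 2676, so D = 446 kJ/mol.

D(O-H) ≈ 446 kJ/mol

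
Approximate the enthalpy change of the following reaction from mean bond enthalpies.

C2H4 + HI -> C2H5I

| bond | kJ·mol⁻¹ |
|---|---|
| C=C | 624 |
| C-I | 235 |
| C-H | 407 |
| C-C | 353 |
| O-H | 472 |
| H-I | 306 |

Bonds broken (reactants):
  C-H: 4 × 407 = 1628
  C=C: 1 × 624 = 624
  H-I: 1 × 306 = 306
  Σ(broken) = 2558 kJ
Bonds formed (products):
  C-C: 1 × 353 = 353
  C-H: 5 × 407 = 2035
  C-I: 1 × 235 = 235
  Σ(formed) = 2623 kJ
ΔH = Σ(broken) − Σ(formed) = 2558 − 2623 = −65 kJ

ΔH ≈ −65 kJ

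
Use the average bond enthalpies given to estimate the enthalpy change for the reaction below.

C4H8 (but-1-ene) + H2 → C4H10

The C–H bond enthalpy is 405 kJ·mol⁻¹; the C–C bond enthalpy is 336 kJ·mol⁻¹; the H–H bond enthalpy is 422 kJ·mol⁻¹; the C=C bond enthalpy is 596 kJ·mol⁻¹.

Bonds broken (reactants):
  C–C: 2 × 336 = 672
  C–H: 8 × 405 = 3240
  C=C: 1 × 596 = 596
  H–H: 1 × 422 = 422
  Σ(broken) = 4930 kJ
Bonds formed (products):
  C–C: 3 × 336 = 1008
  C–H: 10 × 405 = 4050
  Σ(formed) = 5058 kJ
ΔH = Σ(broken) − Σ(formed) = 4930 − 5058 = −128 kJ

ΔH ≈ −128 kJ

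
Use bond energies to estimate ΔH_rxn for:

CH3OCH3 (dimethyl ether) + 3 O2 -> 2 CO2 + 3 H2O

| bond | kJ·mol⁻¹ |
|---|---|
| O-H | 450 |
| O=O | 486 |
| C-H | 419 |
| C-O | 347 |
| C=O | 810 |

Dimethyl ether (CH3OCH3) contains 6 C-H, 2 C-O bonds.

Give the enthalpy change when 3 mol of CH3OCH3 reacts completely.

ΔH = −3822 kJ

Bonds broken (reactants):
  C-H: 6 × 419 = 2514
  C-O: 2 × 347 = 694
  O=O: 3 × 486 = 1458
  Σ(broken) = 4666 kJ
Bonds formed (products):
  C=O: 4 × 810 = 3240
  O-H: 6 × 450 = 2700
  Σ(formed) = 5940 kJ
ΔH = Σ(broken) − Σ(formed) = 4666 − 5940 = −1274 kJ
For 3× the reaction as written: 3 × (−1274) = −3822 kJ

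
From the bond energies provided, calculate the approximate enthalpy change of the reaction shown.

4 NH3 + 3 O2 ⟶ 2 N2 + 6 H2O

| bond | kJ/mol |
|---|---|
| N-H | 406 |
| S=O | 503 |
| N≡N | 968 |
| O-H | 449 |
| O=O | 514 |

Bonds broken (reactants):
  N-H: 12 × 406 = 4872
  O=O: 3 × 514 = 1542
  Σ(broken) = 6414 kJ
Bonds formed (products):
  N≡N: 2 × 968 = 1936
  O-H: 12 × 449 = 5388
  Σ(formed) = 7324 kJ
ΔH = Σ(broken) − Σ(formed) = 6414 − 7324 = −910 kJ

ΔH ≈ −910 kJ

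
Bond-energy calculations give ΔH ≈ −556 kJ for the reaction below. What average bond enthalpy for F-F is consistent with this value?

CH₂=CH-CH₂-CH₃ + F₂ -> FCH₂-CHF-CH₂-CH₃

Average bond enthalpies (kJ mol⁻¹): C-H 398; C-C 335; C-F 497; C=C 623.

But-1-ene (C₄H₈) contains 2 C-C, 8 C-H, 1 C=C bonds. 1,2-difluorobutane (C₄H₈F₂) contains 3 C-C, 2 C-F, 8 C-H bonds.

Let D be the F-F bond energy.
Σ(broken) = 2×335 + 8×398 + 1×623 + 1×D = 4477 + D
Σ(formed) = 3×335 + 2×497 + 8×398 = 5183
ΔH = Σ(broken) − Σ(formed) = (4477 + D) − (5183) = −706 + D
Setting this equal to −556 kJ gives D = 150 kJ/mol.

D(F-F) ≈ 150 kJ/mol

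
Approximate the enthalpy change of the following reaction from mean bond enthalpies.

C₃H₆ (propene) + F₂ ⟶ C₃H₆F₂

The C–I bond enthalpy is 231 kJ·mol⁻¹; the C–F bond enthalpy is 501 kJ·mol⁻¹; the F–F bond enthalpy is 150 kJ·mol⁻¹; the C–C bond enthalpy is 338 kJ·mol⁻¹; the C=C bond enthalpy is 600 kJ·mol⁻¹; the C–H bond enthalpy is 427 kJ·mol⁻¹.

Bonds broken (reactants):
  C–C: 1 × 338 = 338
  C–H: 6 × 427 = 2562
  C=C: 1 × 600 = 600
  F–F: 1 × 150 = 150
  Σ(broken) = 3650 kJ
Bonds formed (products):
  C–C: 2 × 338 = 676
  C–F: 2 × 501 = 1002
  C–H: 6 × 427 = 2562
  Σ(formed) = 4240 kJ
ΔH = Σ(broken) − Σ(formed) = 3650 − 4240 = −590 kJ

ΔH ≈ −590 kJ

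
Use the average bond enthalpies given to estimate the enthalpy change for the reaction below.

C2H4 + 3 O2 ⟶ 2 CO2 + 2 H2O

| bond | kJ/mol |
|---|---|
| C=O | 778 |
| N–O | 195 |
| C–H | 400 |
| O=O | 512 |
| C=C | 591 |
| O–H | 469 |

Bonds broken (reactants):
  C–H: 4 × 400 = 1600
  C=C: 1 × 591 = 591
  O=O: 3 × 512 = 1536
  Σ(broken) = 3727 kJ
Bonds formed (products):
  C=O: 4 × 778 = 3112
  O–H: 4 × 469 = 1876
  Σ(formed) = 4988 kJ
ΔH = Σ(broken) − Σ(formed) = 3727 − 4988 = −1261 kJ

ΔH ≈ −1261 kJ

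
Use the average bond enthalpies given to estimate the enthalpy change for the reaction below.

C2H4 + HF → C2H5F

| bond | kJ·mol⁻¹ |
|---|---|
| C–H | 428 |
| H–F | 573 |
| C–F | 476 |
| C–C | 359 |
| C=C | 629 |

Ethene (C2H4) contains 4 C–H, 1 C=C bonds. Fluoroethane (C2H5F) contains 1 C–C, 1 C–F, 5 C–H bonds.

ΔH ≈ −61 kJ

Bonds broken (reactants):
  C–H: 4 × 428 = 1712
  C=C: 1 × 629 = 629
  H–F: 1 × 573 = 573
  Σ(broken) = 2914 kJ
Bonds formed (products):
  C–C: 1 × 359 = 359
  C–F: 1 × 476 = 476
  C–H: 5 × 428 = 2140
  Σ(formed) = 2975 kJ
ΔH = Σ(broken) − Σ(formed) = 2914 − 2975 = −61 kJ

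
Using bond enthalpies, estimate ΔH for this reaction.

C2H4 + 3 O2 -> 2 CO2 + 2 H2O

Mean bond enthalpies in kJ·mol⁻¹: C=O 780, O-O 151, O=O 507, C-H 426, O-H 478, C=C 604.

ΔH ≈ −1203 kJ

Bonds broken (reactants):
  C-H: 4 × 426 = 1704
  C=C: 1 × 604 = 604
  O=O: 3 × 507 = 1521
  Σ(broken) = 3829 kJ
Bonds formed (products):
  C=O: 4 × 780 = 3120
  O-H: 4 × 478 = 1912
  Σ(formed) = 5032 kJ
ΔH = Σ(broken) − Σ(formed) = 3829 − 5032 = −1203 kJ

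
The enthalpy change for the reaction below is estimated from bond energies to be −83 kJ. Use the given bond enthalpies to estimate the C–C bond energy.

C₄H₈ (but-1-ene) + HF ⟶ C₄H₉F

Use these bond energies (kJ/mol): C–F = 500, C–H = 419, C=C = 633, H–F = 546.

Let D be the C–C bond energy.
Σ(broken) = 2×D + 8×419 + 1×633 + 1×546 = 4531 + 2D
Σ(formed) = 3×D + 1×500 + 9×419 = 4271 + 3D
ΔH = Σ(broken) − Σ(formed) = (4531 + 2D) − (4271 + 3D) = +260 − D
Setting this equal to −83 kJ gives D = 343 kJ/mol.

D(C–C) ≈ 343 kJ/mol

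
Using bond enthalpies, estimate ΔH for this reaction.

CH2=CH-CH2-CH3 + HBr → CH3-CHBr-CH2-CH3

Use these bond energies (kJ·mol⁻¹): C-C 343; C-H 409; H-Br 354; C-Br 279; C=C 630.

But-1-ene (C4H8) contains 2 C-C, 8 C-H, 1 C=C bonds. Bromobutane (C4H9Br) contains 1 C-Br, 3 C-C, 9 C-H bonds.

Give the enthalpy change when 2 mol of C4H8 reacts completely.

Bonds broken (reactants):
  C-C: 2 × 343 = 686
  C-H: 8 × 409 = 3272
  C=C: 1 × 630 = 630
  H-Br: 1 × 354 = 354
  Σ(broken) = 4942 kJ
Bonds formed (products):
  C-Br: 1 × 279 = 279
  C-C: 3 × 343 = 1029
  C-H: 9 × 409 = 3681
  Σ(formed) = 4989 kJ
ΔH = Σ(broken) − Σ(formed) = 4942 − 4989 = −47 kJ
For 2× the reaction as written: 2 × (−47) = −94 kJ

ΔH = −94 kJ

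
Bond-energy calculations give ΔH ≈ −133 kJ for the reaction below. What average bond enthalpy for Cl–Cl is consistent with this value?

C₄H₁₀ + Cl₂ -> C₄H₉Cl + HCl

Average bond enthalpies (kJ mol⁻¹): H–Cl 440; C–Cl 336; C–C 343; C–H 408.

Let D be the Cl–Cl bond energy.
Σ(broken) = 3×343 + 10×408 + 1×D = 5109 + D
Σ(formed) = 3×343 + 1×336 + 9×408 + 1×440 = 5477
ΔH = Σ(broken) − Σ(formed) = (5109 + D) − (5477) = −368 + D
Setting this equal to −133 kJ gives D = 235 kJ/mol.

D(Cl–Cl) ≈ 235 kJ/mol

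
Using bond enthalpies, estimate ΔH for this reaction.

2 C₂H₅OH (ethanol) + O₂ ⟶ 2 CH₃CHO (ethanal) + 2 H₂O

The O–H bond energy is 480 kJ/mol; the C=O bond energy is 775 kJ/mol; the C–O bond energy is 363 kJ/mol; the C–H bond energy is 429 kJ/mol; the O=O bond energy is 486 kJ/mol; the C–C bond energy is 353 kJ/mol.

Bonds broken (reactants):
  C–C: 2 × 353 = 706
  C–H: 10 × 429 = 4290
  C–O: 2 × 363 = 726
  O–H: 2 × 480 = 960
  O=O: 1 × 486 = 486
  Σ(broken) = 7168 kJ
Bonds formed (products):
  C–C: 2 × 353 = 706
  C–H: 8 × 429 = 3432
  C=O: 2 × 775 = 1550
  O–H: 4 × 480 = 1920
  Σ(formed) = 7608 kJ
ΔH = Σ(broken) − Σ(formed) = 7168 − 7608 = −440 kJ

ΔH ≈ −440 kJ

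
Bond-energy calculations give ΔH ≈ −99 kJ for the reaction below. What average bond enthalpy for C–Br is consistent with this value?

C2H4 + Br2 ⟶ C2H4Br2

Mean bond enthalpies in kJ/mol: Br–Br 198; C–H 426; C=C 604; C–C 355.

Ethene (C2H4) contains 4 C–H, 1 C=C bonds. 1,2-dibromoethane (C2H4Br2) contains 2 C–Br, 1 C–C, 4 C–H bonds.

Let D be the C–Br bond energy.
Σ(broken) = 1×198 + 4×426 + 1×604 = 2506
Σ(formed) = 2×D + 1×355 + 4×426 = 2059 + 2D
ΔH = Σ(broken) − Σ(formed) = (2506) − (2059 + 2D) = +447 − 2D
Setting this equal to −99 kJ gives 2D = 546, so D = 273 kJ/mol.

D(C–Br) ≈ 273 kJ/mol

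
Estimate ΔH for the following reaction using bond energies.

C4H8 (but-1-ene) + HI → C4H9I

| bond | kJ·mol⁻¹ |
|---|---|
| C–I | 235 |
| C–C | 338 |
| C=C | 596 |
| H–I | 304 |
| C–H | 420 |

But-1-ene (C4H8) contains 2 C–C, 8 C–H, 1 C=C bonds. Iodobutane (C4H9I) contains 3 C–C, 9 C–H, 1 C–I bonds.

Bonds broken (reactants):
  C–C: 2 × 338 = 676
  C–H: 8 × 420 = 3360
  C=C: 1 × 596 = 596
  H–I: 1 × 304 = 304
  Σ(broken) = 4936 kJ
Bonds formed (products):
  C–C: 3 × 338 = 1014
  C–H: 9 × 420 = 3780
  C–I: 1 × 235 = 235
  Σ(formed) = 5029 kJ
ΔH = Σ(broken) − Σ(formed) = 4936 − 5029 = −93 kJ

ΔH ≈ −93 kJ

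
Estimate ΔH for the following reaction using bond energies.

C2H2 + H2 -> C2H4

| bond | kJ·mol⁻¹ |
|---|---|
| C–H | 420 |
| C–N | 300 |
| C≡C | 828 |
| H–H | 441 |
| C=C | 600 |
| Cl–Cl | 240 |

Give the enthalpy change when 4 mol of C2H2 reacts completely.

Bonds broken (reactants):
  C≡C: 1 × 828 = 828
  C–H: 2 × 420 = 840
  H–H: 1 × 441 = 441
  Σ(broken) = 2109 kJ
Bonds formed (products):
  C–H: 4 × 420 = 1680
  C=C: 1 × 600 = 600
  Σ(formed) = 2280 kJ
ΔH = Σ(broken) − Σ(formed) = 2109 − 2280 = −171 kJ
For 4× the reaction as written: 4 × (−171) = −684 kJ

ΔH = −684 kJ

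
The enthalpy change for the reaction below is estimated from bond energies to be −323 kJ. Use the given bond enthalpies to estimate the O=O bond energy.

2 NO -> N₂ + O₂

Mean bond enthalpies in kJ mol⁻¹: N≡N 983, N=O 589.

Let D be the O=O bond energy.
Σ(broken) = 2×589 = 1178
Σ(formed) = 1×983 + 1×D = 983 + D
ΔH = Σ(broken) − Σ(formed) = (1178) − (983 + D) = +195 − D
Setting this equal to −323 kJ gives D = 518 kJ/mol.

D(O=O) ≈ 518 kJ/mol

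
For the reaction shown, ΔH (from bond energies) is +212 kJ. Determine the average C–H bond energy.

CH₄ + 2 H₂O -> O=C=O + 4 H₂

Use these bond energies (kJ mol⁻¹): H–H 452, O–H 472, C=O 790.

D(C–H) ≈ 428 kJ/mol

Let D be the C–H bond energy.
Σ(broken) = 4×D + 4×472 = 1888 + 4D
Σ(formed) = 2×790 + 4×452 = 3388
ΔH = Σ(broken) − Σ(formed) = (1888 + 4D) − (3388) = −1500 + 4D
Setting this equal to +212 kJ gives 4D = 1712, so D = 428 kJ/mol.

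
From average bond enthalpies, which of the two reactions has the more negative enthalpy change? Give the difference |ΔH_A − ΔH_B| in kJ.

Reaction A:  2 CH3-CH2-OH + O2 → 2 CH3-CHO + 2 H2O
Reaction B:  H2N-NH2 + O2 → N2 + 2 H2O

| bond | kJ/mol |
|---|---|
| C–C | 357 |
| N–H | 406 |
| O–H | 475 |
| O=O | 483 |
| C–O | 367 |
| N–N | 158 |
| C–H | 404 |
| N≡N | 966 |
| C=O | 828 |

Reaction A:
  Bonds broken (reactants):
    C–C: 2 × 357 = 714
    C–H: 10 × 404 = 4040
    C–O: 2 × 367 = 734
    O–H: 2 × 475 = 950
    O=O: 1 × 483 = 483
    Σ(broken) = 6921 kJ
  Bonds formed (products):
    C–C: 2 × 357 = 714
    C–H: 8 × 404 = 3232
    C=O: 2 × 828 = 1656
    O–H: 4 × 475 = 1900
    Σ(formed) = 7502 kJ
  ΔH_A = 6921 − 7502 = −581 kJ
Reaction B:
  Bonds broken (reactants):
    N–H: 4 × 406 = 1624
    N–N: 1 × 158 = 158
    O=O: 1 × 483 = 483
    Σ(broken) = 2265 kJ
  Bonds formed (products):
    N≡N: 1 × 966 = 966
    O–H: 4 × 475 = 1900
    Σ(formed) = 2866 kJ
  ΔH_B = 2265 − 2866 = −601 kJ
ΔH_A − ΔH_B = +20 kJ, so reaction B has the more negative ΔH; |ΔH_A − ΔH_B| = 20 kJ.

Reaction B, by 20 kJ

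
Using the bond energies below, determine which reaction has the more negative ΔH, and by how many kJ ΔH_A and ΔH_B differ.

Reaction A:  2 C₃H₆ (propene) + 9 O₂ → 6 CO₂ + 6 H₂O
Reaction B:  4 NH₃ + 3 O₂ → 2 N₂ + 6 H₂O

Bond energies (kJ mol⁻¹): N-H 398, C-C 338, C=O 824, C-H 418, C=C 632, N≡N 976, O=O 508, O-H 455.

Reaction A:
  Bonds broken (reactants):
    C-C: 2 × 338 = 676
    C-H: 12 × 418 = 5016
    C=C: 2 × 632 = 1264
    O=O: 9 × 508 = 4572
    Σ(broken) = 11528 kJ
  Bonds formed (products):
    C=O: 12 × 824 = 9888
    O-H: 12 × 455 = 5460
    Σ(formed) = 15348 kJ
  ΔH_A = 11528 − 15348 = −3820 kJ
Reaction B:
  Bonds broken (reactants):
    N-H: 12 × 398 = 4776
    O=O: 3 × 508 = 1524
    Σ(broken) = 6300 kJ
  Bonds formed (products):
    N≡N: 2 × 976 = 1952
    O-H: 12 × 455 = 5460
    Σ(formed) = 7412 kJ
  ΔH_B = 6300 − 7412 = −1112 kJ
ΔH_A − ΔH_B = −2708 kJ, so reaction A has the more negative ΔH; |ΔH_A − ΔH_B| = 2708 kJ.

Reaction A, by 2708 kJ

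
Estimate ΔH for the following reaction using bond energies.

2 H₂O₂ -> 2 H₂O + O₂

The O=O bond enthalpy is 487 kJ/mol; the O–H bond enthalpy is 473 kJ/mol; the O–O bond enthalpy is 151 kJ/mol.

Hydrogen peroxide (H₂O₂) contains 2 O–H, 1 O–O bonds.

ΔH ≈ −185 kJ

Bonds broken (reactants):
  O–H: 4 × 473 = 1892
  O–O: 2 × 151 = 302
  Σ(broken) = 2194 kJ
Bonds formed (products):
  O–H: 4 × 473 = 1892
  O=O: 1 × 487 = 487
  Σ(formed) = 2379 kJ
ΔH = Σ(broken) − Σ(formed) = 2194 − 2379 = −185 kJ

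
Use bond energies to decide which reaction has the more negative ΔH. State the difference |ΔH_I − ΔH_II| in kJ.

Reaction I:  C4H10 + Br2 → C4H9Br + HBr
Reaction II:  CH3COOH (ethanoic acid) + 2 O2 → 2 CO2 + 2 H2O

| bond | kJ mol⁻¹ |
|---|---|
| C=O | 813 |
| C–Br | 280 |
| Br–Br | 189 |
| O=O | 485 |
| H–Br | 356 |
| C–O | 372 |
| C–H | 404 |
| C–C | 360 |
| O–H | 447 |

Reaction II, by 823 kJ

Reaction I:
  Bonds broken (reactants):
    Br–Br: 1 × 189 = 189
    C–C: 3 × 360 = 1080
    C–H: 10 × 404 = 4040
    Σ(broken) = 5309 kJ
  Bonds formed (products):
    C–Br: 1 × 280 = 280
    C–C: 3 × 360 = 1080
    C–H: 9 × 404 = 3636
    H–Br: 1 × 356 = 356
    Σ(formed) = 5352 kJ
  ΔH_I = 5309 − 5352 = −43 kJ
Reaction II:
  Bonds broken (reactants):
    C–C: 1 × 360 = 360
    C–H: 3 × 404 = 1212
    C–O: 1 × 372 = 372
    C=O: 1 × 813 = 813
    O–H: 1 × 447 = 447
    O=O: 2 × 485 = 970
    Σ(broken) = 4174 kJ
  Bonds formed (products):
    C=O: 4 × 813 = 3252
    O–H: 4 × 447 = 1788
    Σ(formed) = 5040 kJ
  ΔH_II = 4174 − 5040 = −866 kJ
ΔH_I − ΔH_II = +823 kJ, so reaction II has the more negative ΔH; |ΔH_I − ΔH_II| = 823 kJ.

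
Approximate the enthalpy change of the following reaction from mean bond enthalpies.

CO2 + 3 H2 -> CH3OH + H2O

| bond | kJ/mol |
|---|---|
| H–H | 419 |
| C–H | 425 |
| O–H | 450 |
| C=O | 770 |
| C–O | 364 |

Bonds broken (reactants):
  C=O: 2 × 770 = 1540
  H–H: 3 × 419 = 1257
  Σ(broken) = 2797 kJ
Bonds formed (products):
  C–H: 3 × 425 = 1275
  C–O: 1 × 364 = 364
  O–H: 3 × 450 = 1350
  Σ(formed) = 2989 kJ
ΔH = Σ(broken) − Σ(formed) = 2797 − 2989 = −192 kJ

ΔH ≈ −192 kJ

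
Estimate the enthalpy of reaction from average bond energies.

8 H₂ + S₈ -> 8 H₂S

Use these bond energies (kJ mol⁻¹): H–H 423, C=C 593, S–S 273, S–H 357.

Bonds broken (reactants):
  H–H: 8 × 423 = 3384
  S–S: 8 × 273 = 2184
  Σ(broken) = 5568 kJ
Bonds formed (products):
  S–H: 16 × 357 = 5712
  Σ(formed) = 5712 kJ
ΔH = Σ(broken) − Σ(formed) = 5568 − 5712 = −144 kJ

ΔH ≈ −144 kJ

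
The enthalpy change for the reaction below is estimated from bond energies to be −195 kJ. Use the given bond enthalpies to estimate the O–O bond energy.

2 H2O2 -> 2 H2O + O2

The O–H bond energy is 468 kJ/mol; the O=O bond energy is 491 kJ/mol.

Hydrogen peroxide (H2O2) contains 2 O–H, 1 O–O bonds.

Let D be the O–O bond energy.
Σ(broken) = 4×468 + 2×D = 1872 + 2D
Σ(formed) = 4×468 + 1×491 = 2363
ΔH = Σ(broken) − Σ(formed) = (1872 + 2D) − (2363) = −491 + 2D
Setting this equal to −195 kJ gives 2D = 296, so D = 148 kJ/mol.

D(O–O) ≈ 148 kJ/mol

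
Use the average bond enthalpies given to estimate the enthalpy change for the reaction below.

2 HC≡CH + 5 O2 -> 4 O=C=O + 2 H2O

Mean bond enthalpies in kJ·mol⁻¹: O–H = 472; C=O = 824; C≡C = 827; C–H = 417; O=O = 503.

Bonds broken (reactants):
  C≡C: 2 × 827 = 1654
  C–H: 4 × 417 = 1668
  O=O: 5 × 503 = 2515
  Σ(broken) = 5837 kJ
Bonds formed (products):
  C=O: 8 × 824 = 6592
  O–H: 4 × 472 = 1888
  Σ(formed) = 8480 kJ
ΔH = Σ(broken) − Σ(formed) = 5837 − 8480 = −2643 kJ

ΔH ≈ −2643 kJ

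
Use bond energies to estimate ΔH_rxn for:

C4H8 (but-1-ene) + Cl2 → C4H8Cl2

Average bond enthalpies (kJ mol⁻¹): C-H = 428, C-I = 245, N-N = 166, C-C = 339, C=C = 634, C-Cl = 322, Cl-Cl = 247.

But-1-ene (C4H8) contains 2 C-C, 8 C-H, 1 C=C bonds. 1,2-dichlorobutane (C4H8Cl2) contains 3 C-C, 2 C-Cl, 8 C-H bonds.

ΔH ≈ −102 kJ

Bonds broken (reactants):
  C-C: 2 × 339 = 678
  C-H: 8 × 428 = 3424
  C=C: 1 × 634 = 634
  Cl-Cl: 1 × 247 = 247
  Σ(broken) = 4983 kJ
Bonds formed (products):
  C-C: 3 × 339 = 1017
  C-Cl: 2 × 322 = 644
  C-H: 8 × 428 = 3424
  Σ(formed) = 5085 kJ
ΔH = Σ(broken) − Σ(formed) = 4983 − 5085 = −102 kJ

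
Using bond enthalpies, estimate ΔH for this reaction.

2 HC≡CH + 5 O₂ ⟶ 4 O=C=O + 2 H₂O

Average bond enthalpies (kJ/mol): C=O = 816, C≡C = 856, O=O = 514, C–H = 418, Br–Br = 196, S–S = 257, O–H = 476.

ΔH ≈ −2478 kJ

Bonds broken (reactants):
  C≡C: 2 × 856 = 1712
  C–H: 4 × 418 = 1672
  O=O: 5 × 514 = 2570
  Σ(broken) = 5954 kJ
Bonds formed (products):
  C=O: 8 × 816 = 6528
  O–H: 4 × 476 = 1904
  Σ(formed) = 8432 kJ
ΔH = Σ(broken) − Σ(formed) = 5954 − 8432 = −2478 kJ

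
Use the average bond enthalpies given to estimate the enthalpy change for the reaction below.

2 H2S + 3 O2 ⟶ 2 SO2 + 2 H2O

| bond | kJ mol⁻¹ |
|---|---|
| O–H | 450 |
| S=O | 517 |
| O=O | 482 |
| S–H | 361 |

Bonds broken (reactants):
  O=O: 3 × 482 = 1446
  S–H: 4 × 361 = 1444
  Σ(broken) = 2890 kJ
Bonds formed (products):
  O–H: 4 × 450 = 1800
  S=O: 4 × 517 = 2068
  Σ(formed) = 3868 kJ
ΔH = Σ(broken) − Σ(formed) = 2890 − 3868 = −978 kJ

ΔH ≈ −978 kJ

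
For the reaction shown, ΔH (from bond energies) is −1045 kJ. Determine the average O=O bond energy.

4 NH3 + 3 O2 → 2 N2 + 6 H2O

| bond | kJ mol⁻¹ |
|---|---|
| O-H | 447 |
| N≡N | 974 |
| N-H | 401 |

Let D be the O=O bond energy.
Σ(broken) = 12×401 + 3×D = 4812 + 3D
Σ(formed) = 2×974 + 12×447 = 7312
ΔH = Σ(broken) − Σ(formed) = (4812 + 3D) − (7312) = −2500 + 3D
Setting this equal to −1045 kJ gives 3D = 1455, so D = 485 kJ/mol.

D(O=O) ≈ 485 kJ/mol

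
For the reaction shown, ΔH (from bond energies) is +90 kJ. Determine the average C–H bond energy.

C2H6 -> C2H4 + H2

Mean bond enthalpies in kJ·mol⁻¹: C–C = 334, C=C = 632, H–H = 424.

D(C–H) ≈ 406 kJ/mol

Let D be the C–H bond energy.
Σ(broken) = 1×334 + 6×D = 334 + 6D
Σ(formed) = 4×D + 1×632 + 1×424 = 1056 + 4D
ΔH = Σ(broken) − Σ(formed) = (334 + 6D) − (1056 + 4D) = −722 + 2D
Setting this equal to +90 kJ gives 2D = 812, so D = 406 kJ/mol.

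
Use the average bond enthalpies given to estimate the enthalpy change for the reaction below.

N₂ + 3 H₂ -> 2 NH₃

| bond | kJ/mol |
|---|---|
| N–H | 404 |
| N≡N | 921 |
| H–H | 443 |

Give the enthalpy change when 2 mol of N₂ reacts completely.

ΔH = −348 kJ

Bonds broken (reactants):
  H–H: 3 × 443 = 1329
  N≡N: 1 × 921 = 921
  Σ(broken) = 2250 kJ
Bonds formed (products):
  N–H: 6 × 404 = 2424
  Σ(formed) = 2424 kJ
ΔH = Σ(broken) − Σ(formed) = 2250 − 2424 = −174 kJ
For 2× the reaction as written: 2 × (−174) = −348 kJ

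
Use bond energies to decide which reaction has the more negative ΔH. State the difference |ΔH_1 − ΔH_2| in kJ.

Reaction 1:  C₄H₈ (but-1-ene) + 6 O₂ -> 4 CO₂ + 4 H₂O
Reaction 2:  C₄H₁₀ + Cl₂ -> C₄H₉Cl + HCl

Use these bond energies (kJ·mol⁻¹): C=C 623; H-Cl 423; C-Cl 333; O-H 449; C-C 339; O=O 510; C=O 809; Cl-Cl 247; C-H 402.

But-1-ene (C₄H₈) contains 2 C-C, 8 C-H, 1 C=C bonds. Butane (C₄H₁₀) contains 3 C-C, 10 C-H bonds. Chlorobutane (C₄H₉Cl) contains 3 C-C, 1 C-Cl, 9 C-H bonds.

Reaction 1, by 2380 kJ

Reaction 1:
  Bonds broken (reactants):
    C-C: 2 × 339 = 678
    C-H: 8 × 402 = 3216
    C=C: 1 × 623 = 623
    O=O: 6 × 510 = 3060
    Σ(broken) = 7577 kJ
  Bonds formed (products):
    C=O: 8 × 809 = 6472
    O-H: 8 × 449 = 3592
    Σ(formed) = 10064 kJ
  ΔH_1 = 7577 − 10064 = −2487 kJ
Reaction 2:
  Bonds broken (reactants):
    C-C: 3 × 339 = 1017
    C-H: 10 × 402 = 4020
    Cl-Cl: 1 × 247 = 247
    Σ(broken) = 5284 kJ
  Bonds formed (products):
    C-C: 3 × 339 = 1017
    C-Cl: 1 × 333 = 333
    C-H: 9 × 402 = 3618
    H-Cl: 1 × 423 = 423
    Σ(formed) = 5391 kJ
  ΔH_2 = 5284 − 5391 = −107 kJ
ΔH_1 − ΔH_2 = −2380 kJ, so reaction 1 has the more negative ΔH; |ΔH_1 − ΔH_2| = 2380 kJ.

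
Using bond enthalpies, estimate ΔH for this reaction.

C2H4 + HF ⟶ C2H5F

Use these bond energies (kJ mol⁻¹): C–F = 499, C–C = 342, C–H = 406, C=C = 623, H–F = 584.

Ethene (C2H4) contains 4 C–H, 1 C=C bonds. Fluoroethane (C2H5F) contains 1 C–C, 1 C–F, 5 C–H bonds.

ΔH ≈ −40 kJ

Bonds broken (reactants):
  C–H: 4 × 406 = 1624
  C=C: 1 × 623 = 623
  H–F: 1 × 584 = 584
  Σ(broken) = 2831 kJ
Bonds formed (products):
  C–C: 1 × 342 = 342
  C–F: 1 × 499 = 499
  C–H: 5 × 406 = 2030
  Σ(formed) = 2871 kJ
ΔH = Σ(broken) − Σ(formed) = 2831 − 2871 = −40 kJ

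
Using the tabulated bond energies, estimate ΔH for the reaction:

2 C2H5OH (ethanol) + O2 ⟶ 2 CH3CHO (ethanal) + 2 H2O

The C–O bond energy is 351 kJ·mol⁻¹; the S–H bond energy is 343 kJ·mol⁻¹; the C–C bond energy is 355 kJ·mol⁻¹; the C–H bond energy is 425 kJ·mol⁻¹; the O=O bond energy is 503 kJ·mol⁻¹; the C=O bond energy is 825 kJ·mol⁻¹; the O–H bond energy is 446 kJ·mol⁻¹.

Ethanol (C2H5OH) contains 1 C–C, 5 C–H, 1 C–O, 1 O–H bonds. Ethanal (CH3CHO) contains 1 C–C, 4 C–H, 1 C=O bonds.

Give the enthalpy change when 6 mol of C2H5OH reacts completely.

ΔH = −1461 kJ

Bonds broken (reactants):
  C–C: 2 × 355 = 710
  C–H: 10 × 425 = 4250
  C–O: 2 × 351 = 702
  O–H: 2 × 446 = 892
  O=O: 1 × 503 = 503
  Σ(broken) = 7057 kJ
Bonds formed (products):
  C–C: 2 × 355 = 710
  C–H: 8 × 425 = 3400
  C=O: 2 × 825 = 1650
  O–H: 4 × 446 = 1784
  Σ(formed) = 7544 kJ
ΔH = Σ(broken) − Σ(formed) = 7057 − 7544 = −487 kJ
For 3× the reaction as written: 3 × (−487) = −1461 kJ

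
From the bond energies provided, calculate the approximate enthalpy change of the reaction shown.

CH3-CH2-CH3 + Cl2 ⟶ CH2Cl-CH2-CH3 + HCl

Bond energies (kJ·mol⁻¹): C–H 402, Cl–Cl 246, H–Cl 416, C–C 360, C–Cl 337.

ΔH ≈ −105 kJ

Bonds broken (reactants):
  C–C: 2 × 360 = 720
  C–H: 8 × 402 = 3216
  Cl–Cl: 1 × 246 = 246
  Σ(broken) = 4182 kJ
Bonds formed (products):
  C–C: 2 × 360 = 720
  C–Cl: 1 × 337 = 337
  C–H: 7 × 402 = 2814
  H–Cl: 1 × 416 = 416
  Σ(formed) = 4287 kJ
ΔH = Σ(broken) − Σ(formed) = 4182 − 4287 = −105 kJ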